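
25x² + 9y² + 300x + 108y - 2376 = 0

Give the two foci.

(-6, -22) and (-6, 10)

Group: 25(x² + 12x) + 9(y² + 12y) = 2376
Complete the square: 25(x + 6)² + 9(y + 6)² = 2376 + 900 + 324 = 3600
Divide through by 3600 to get (x + 6)²/144 + (y + 6)²/400 = 1.
Ellipse, center (-6, -6), major axis vertical; a² = 400, b² = 144.
c² = a² - b² = 400 - 144 = 256, so c = 16.
Foci lie on the vertical axis through the center: (h, k ± c).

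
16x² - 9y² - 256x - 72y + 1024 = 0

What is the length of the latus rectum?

16(x² - 16x) -9(y² + 8y) = -1024
16(x - 8)² -9(y + 4)² = -1024 + 1024 - 144 = -144
Divide through by -144 to get (y + 4)²/16 - (x - 8)²/9 = 1.
Hyperbola, center (8, -4), transverse axis vertical; a² = 16, b² = 9.
Latus rectum length = 2b²/a = 2·9/4 = 9/2.

9/2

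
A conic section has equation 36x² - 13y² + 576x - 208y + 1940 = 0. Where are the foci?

(-8, -15) and (-8, -1)

Rearranging, 36(x² + 16x) -13(y² + 16y) = -1940.
Complete the square in x and y: 36(x + 8)² -13(y + 8)² = -1940 + 2304 - 832 = -468
Divide by -468: (y + 8)²/36 - (x + 8)²/13 = 1
Hyperbola, center (-8, -8), transverse axis vertical; a² = 36, b² = 13.
c² = a² + b² = 36 + 13 = 49, so c = 7.
Foci lie on the vertical axis through the center: (h, k ± c).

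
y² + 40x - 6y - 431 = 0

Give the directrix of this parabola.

Only y is squared. Complete the square in y: (y - 3)² = -40(x - 11).
Vertex (11, 3); 4p = -40 so p = -10. Opens left.
Directrix is the vertical line x = h − p = 11 − (-10) = 21.

x = 21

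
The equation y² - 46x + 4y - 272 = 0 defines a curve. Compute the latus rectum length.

46

Only y is squared. Complete the square in y: (y + 2)² = 46(x + 6).
Vertex (-6, -2); 4p = 46 so p = 23/2. Opens right.
Latus rectum length = |4p| = 46.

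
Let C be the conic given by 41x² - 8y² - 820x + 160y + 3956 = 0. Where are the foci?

Group: 41(x² - 20x) -8(y² - 20y) = -3956
Completing the square gives 41(x - 10)² -8(y - 10)² = -3956 + 4100 - 800 = -656.
Divide through by -656 to get (y - 10)²/82 - (x - 10)²/16 = 1.
Hyperbola, center (10, 10), transverse axis vertical; a² = 82, b² = 16.
c² = a² + b² = 82 + 16 = 98, so c = 7√2.
Foci lie on the vertical axis through the center: (h, k ± c).

(10, 10 - 7√2) and (10, 10 + 7√2)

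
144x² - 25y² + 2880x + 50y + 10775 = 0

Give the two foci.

(-23, 1) and (3, 1)

Group the x- and y-terms: 144(x² + 20x) -25(y² - 2y) = -10775
144(x + 10)² -25(y - 1)² = -10775 + 14400 - 25 = 3600
Dividing both sides by 3600: (x + 10)²/25 - (y - 1)²/144 = 1
Hyperbola, center (-10, 1), transverse axis horizontal; a² = 25, b² = 144.
c² = a² + b² = 25 + 144 = 169, so c = 13.
Foci lie on the horizontal axis through the center: (h ± c, k).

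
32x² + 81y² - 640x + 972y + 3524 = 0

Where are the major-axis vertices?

(1, -6) and (19, -6)

Collect terms: 32(x² - 20x) + 81(y² + 12y) = -3524
Complete the square: 32(x - 10)² + 81(y + 6)² = -3524 + 3200 + 2916 = 2592
Dividing both sides by 2592: (x - 10)²/81 + (y + 6)²/32 = 1
Ellipse, center (10, -6), major axis horizontal; a² = 81, b² = 32.
a = 9. Vertices at (h ± a, k).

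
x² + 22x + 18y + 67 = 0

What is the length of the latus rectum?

18

Only x is squared. Complete the square in x: (x + 11)² = -18(y - 3).
Vertex (-11, 3); 4p = -18 so p = -9/2. Opens down.
Latus rectum length = |4p| = 18.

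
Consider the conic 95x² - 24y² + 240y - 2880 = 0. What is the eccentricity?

e = √714/12

Collect terms: 95x² -24(y² - 10y) = 2880
Complete the square in x and y: 95x² -24(y - 5)² = 2880 + 0 - 600 = 2280
Dividing both sides by 2280: x²/24 - (y - 5)²/95 = 1
Hyperbola, center (0, 5), transverse axis horizontal; a² = 24, b² = 95.
c² = a² + b² = 119, so c = √119.
e = c/a = √119/2√6 = √714/12.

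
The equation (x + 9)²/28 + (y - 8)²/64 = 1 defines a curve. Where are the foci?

Center (-9, 8). The larger denominator 64 sits under the y-term, so the major axis is vertical; a² = 64, b² = 28.
c² = a² - b² = 64 - 28 = 36, so c = 6.
Foci lie on the vertical axis through the center: (h, k ± c).

(-9, 2) and (-9, 14)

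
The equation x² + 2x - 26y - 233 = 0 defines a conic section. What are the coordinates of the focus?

Only x is squared. Complete the square in x: (x + 1)² = 26(y + 9).
Vertex (-1, -9); 4p = 26 so p = 13/2. Opens up.
Focus is p units from the vertex along the axis: (h, k + p).

(-1, -5/2)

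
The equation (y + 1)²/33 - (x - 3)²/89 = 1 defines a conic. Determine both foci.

Center (3, -1). The positive term is the y-term, so the transverse axis is vertical; a² = 33, b² = 89.
c² = a² + b² = 33 + 89 = 122, so c = √122.
Foci lie on the vertical axis through the center: (h, k ± c).

(3, -1 - √122) and (3, -1 + √122)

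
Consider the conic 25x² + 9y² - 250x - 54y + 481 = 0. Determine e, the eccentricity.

25(x² - 10x) + 9(y² - 6y) = -481
Complete the square: 25(x - 5)² + 9(y - 3)² = -481 + 625 + 81 = 225
Dividing both sides by 225: (x - 5)²/9 + (y - 3)²/25 = 1
Ellipse, center (5, 3), major axis vertical; a² = 25, b² = 9.
c² = a² - b² = 16, so c = 4.
e = c/a = 4/5.

e = 4/5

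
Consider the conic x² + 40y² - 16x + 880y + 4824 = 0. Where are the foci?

Group the x- and y-terms: (x² - 16x) + 40(y² + 22y) = -4824
(x - 8)² + 40(y + 11)² = -4824 + 64 + 4840 = 80
Dividing both sides by 80: (x - 8)²/80 + (y + 11)²/2 = 1
Ellipse, center (8, -11), major axis horizontal; a² = 80, b² = 2.
c² = a² - b² = 80 - 2 = 78, so c = √78.
Foci lie on the horizontal axis through the center: (h ± c, k).

(8 - √78, -11) and (8 + √78, -11)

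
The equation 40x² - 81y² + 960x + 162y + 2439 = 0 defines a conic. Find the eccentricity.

Group: 40(x² + 24x) -81(y² - 2y) = -2439
Completing the square gives 40(x + 12)² -81(y - 1)² = -2439 + 5760 - 81 = 3240.
Dividing both sides by 3240: (x + 12)²/81 - (y - 1)²/40 = 1
Hyperbola, center (-12, 1), transverse axis horizontal; a² = 81, b² = 40.
c² = a² + b² = 121, so c = 11.
e = c/a = 11/9.

e = 11/9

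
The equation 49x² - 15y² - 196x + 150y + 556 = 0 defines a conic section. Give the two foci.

(2, -3) and (2, 13)

49(x² - 4x) -15(y² - 10y) = -556
Complete the square: 49(x - 2)² -15(y - 5)² = -556 + 196 - 375 = -735
Dividing both sides by -735: (y - 5)²/49 - (x - 2)²/15 = 1
Hyperbola, center (2, 5), transverse axis vertical; a² = 49, b² = 15.
c² = a² + b² = 49 + 15 = 64, so c = 8.
Foci lie on the vertical axis through the center: (h, k ± c).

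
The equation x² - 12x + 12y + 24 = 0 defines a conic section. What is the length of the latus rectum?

Only x is squared. Complete the square in x: (x - 6)² = -12(y - 1).
Vertex (6, 1); 4p = -12 so p = -3. Opens down.
Latus rectum length = |4p| = 12.

12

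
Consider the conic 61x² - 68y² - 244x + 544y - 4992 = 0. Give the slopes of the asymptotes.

Group the x- and y-terms: 61(x² - 4x) -68(y² - 8y) = 4992
Complete the square in x and y: 61(x - 2)² -68(y - 4)² = 4992 + 244 - 1088 = 4148
Dividing both sides by 4148: (x - 2)²/68 - (y - 4)²/61 = 1
Hyperbola, center (2, 4), transverse axis horizontal; a² = 68, b² = 61.
For a horizontal hyperbola the asymptotes have slope ±b/a.
Here that is ±√61/2√17 = ±√1037/34.

√1037/34 and -√1037/34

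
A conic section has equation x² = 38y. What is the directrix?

Vertex (0, 0); 4p = 38 so p = 19/2. Opens up.
Directrix is the horizontal line y = k − p = 0 − (19/2) = -19/2.

y = -19/2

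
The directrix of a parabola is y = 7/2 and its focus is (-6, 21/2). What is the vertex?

The vertex is the midpoint between the focus and the directrix along the axis of symmetry.
Axis is vertical (directrix is horizontal). Vertex y-coordinate = (21/2 + 7/2)/2 = 7; x-coordinate = -6.

(-6, 7)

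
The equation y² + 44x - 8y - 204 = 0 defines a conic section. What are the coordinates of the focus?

(-6, 4)

Only y is squared. Complete the square in y: (y - 4)² = -44(x - 5).
Vertex (5, 4); 4p = -44 so p = -11. Opens left.
Focus is p units from the vertex along the axis: (h + p, k).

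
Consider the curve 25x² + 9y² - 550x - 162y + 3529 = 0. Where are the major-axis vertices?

(11, 4) and (11, 14)

Rearranging, 25(x² - 22x) + 9(y² - 18y) = -3529.
Complete the square in x and y: 25(x - 11)² + 9(y - 9)² = -3529 + 3025 + 729 = 225
Dividing both sides by 225: (x - 11)²/9 + (y - 9)²/25 = 1
Ellipse, center (11, 9), major axis vertical; a² = 25, b² = 9.
a = 5. Vertices at (h, k ± a).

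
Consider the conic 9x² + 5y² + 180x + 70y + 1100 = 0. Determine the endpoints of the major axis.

Group: 9(x² + 20x) + 5(y² + 14y) = -1100
Complete the square in x and y: 9(x + 10)² + 5(y + 7)² = -1100 + 900 + 245 = 45
Divide through by 45 to get (x + 10)²/5 + (y + 7)²/9 = 1.
Ellipse, center (-10, -7), major axis vertical; a² = 9, b² = 5.
a = 3. Vertices at (h, k ± a).

(-10, -10) and (-10, -4)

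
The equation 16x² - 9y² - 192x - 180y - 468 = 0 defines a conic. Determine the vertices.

(3, -10) and (9, -10)

Collect terms: 16(x² - 12x) -9(y² + 20y) = 468
16(x - 6)² -9(y + 10)² = 468 + 576 - 900 = 144
Divide through by 144 to get (x - 6)²/9 - (y + 10)²/16 = 1.
Hyperbola, center (6, -10), transverse axis horizontal; a² = 9, b² = 16.
a = 3. Vertices at (h ± a, k).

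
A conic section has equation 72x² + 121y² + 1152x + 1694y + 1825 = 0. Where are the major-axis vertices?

Group the x- and y-terms: 72(x² + 16x) + 121(y² + 14y) = -1825
Completing the square gives 72(x + 8)² + 121(y + 7)² = -1825 + 4608 + 5929 = 8712.
Dividing both sides by 8712: (x + 8)²/121 + (y + 7)²/72 = 1
Ellipse, center (-8, -7), major axis horizontal; a² = 121, b² = 72.
a = 11. Vertices at (h ± a, k).

(-19, -7) and (3, -7)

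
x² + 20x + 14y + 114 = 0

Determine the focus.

(-10, -9/2)

Only x is squared. Complete the square in x: (x + 10)² = -14(y + 1).
Vertex (-10, -1); 4p = -14 so p = -7/2. Opens down.
Focus is p units from the vertex along the axis: (h, k + p).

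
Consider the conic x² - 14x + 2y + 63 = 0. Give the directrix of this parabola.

y = -13/2

Only x is squared. Complete the square in x: (x - 7)² = -2(y + 7).
Vertex (7, -7); 4p = -2 so p = -1/2. Opens down.
Directrix is the horizontal line y = k − p = -7 − (-1/2) = -13/2.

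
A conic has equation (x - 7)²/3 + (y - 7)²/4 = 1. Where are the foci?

Center (7, 7). The larger denominator 4 sits under the y-term, so the major axis is vertical; a² = 4, b² = 3.
c² = a² - b² = 4 - 3 = 1, so c = 1.
Foci lie on the vertical axis through the center: (h, k ± c).

(7, 6) and (7, 8)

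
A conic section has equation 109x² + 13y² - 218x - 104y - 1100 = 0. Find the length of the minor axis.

Group: 109(x² - 2x) + 13(y² - 8y) = 1100
Complete the square in x and y: 109(x - 1)² + 13(y - 4)² = 1100 + 109 + 208 = 1417
Dividing both sides by 1417: (x - 1)²/13 + (y - 4)²/109 = 1
Ellipse, center (1, 4), major axis vertical; a² = 109, b² = 13.
b² = 13 so b = √13; the minor axis has length 2b = 2√13.

2√13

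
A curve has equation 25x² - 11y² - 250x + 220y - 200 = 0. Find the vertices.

(5, 5) and (5, 15)

Group: 25(x² - 10x) -11(y² - 20y) = 200
Complete the square: 25(x - 5)² -11(y - 10)² = 200 + 625 - 1100 = -275
Dividing both sides by -275: (y - 10)²/25 - (x - 5)²/11 = 1
Hyperbola, center (5, 10), transverse axis vertical; a² = 25, b² = 11.
a = 5. Vertices at (h, k ± a).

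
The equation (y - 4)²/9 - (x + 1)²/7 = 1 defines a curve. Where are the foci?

Center (-1, 4). The positive term is the y-term, so the transverse axis is vertical; a² = 9, b² = 7.
c² = a² + b² = 9 + 7 = 16, so c = 4.
Foci lie on the vertical axis through the center: (h, k ± c).

(-1, 0) and (-1, 8)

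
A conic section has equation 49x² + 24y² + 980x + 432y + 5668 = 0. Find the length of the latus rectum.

Rearranging, 49(x² + 20x) + 24(y² + 18y) = -5668.
Complete the square in x and y: 49(x + 10)² + 24(y + 9)² = -5668 + 4900 + 1944 = 1176
Divide by 1176: (x + 10)²/24 + (y + 9)²/49 = 1
Ellipse, center (-10, -9), major axis vertical; a² = 49, b² = 24.
Latus rectum length = 2b²/a = 2·24/7 = 48/7.

48/7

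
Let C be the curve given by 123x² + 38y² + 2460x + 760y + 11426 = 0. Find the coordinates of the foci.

(-10, -10 - √85) and (-10, -10 + √85)

Collect terms: 123(x² + 20x) + 38(y² + 20y) = -11426
Completing the square gives 123(x + 10)² + 38(y + 10)² = -11426 + 12300 + 3800 = 4674.
Divide through by 4674 to get (x + 10)²/38 + (y + 10)²/123 = 1.
Ellipse, center (-10, -10), major axis vertical; a² = 123, b² = 38.
c² = a² - b² = 123 - 38 = 85, so c = √85.
Foci lie on the vertical axis through the center: (h, k ± c).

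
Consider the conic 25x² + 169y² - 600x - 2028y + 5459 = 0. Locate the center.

25(x² - 24x) + 169(y² - 12y) = -5459
Completing the square gives 25(x - 12)² + 169(y - 6)² = -5459 + 3600 + 6084 = 4225.
Divide through by 4225 to get (x - 12)²/169 + (y - 6)²/25 = 1.
Ellipse with center (12, 6).

(12, 6)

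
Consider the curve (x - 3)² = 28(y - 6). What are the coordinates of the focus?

Vertex (3, 6); 4p = 28 so p = 7. Opens up.
Focus is p units from the vertex along the axis: (h, k + p).

(3, 13)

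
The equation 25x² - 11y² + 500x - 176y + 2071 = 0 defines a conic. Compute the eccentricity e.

Rearranging, 25(x² + 20x) -11(y² + 16y) = -2071.
Complete the square: 25(x + 10)² -11(y + 8)² = -2071 + 2500 - 704 = -275
Divide through by -275 to get (y + 8)²/25 - (x + 10)²/11 = 1.
Hyperbola, center (-10, -8), transverse axis vertical; a² = 25, b² = 11.
c² = a² + b² = 36, so c = 6.
e = c/a = 6/5.

e = 6/5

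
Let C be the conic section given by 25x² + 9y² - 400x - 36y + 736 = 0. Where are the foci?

Group: 25(x² - 16x) + 9(y² - 4y) = -736
Complete the square: 25(x - 8)² + 9(y - 2)² = -736 + 1600 + 36 = 900
Dividing both sides by 900: (x - 8)²/36 + (y - 2)²/100 = 1
Ellipse, center (8, 2), major axis vertical; a² = 100, b² = 36.
c² = a² - b² = 100 - 36 = 64, so c = 8.
Foci lie on the vertical axis through the center: (h, k ± c).

(8, -6) and (8, 10)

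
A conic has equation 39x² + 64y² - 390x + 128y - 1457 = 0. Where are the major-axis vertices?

(-3, -1) and (13, -1)

Rearranging, 39(x² - 10x) + 64(y² + 2y) = 1457.
Complete the square in x and y: 39(x - 5)² + 64(y + 1)² = 1457 + 975 + 64 = 2496
Divide by 2496: (x - 5)²/64 + (y + 1)²/39 = 1
Ellipse, center (5, -1), major axis horizontal; a² = 64, b² = 39.
a = 8. Vertices at (h ± a, k).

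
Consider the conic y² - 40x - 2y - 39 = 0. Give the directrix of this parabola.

Only y is squared. Complete the square in y: (y - 1)² = 40(x + 1).
Vertex (-1, 1); 4p = 40 so p = 10. Opens right.
Directrix is the vertical line x = h − p = -1 − (10) = -11.

x = -11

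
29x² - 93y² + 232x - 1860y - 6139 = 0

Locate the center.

(-4, -10)

Rearranging, 29(x² + 8x) -93(y² + 20y) = 6139.
Complete the square in x and y: 29(x + 4)² -93(y + 10)² = 6139 + 464 - 9300 = -2697
Dividing both sides by -2697: (y + 10)²/29 - (x + 4)²/93 = 1
Hyperbola with center (-4, -10).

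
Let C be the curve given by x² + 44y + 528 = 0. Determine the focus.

Only x is squared. Complete the square in x: x² = -44(y + 12).
Vertex (0, -12); 4p = -44 so p = -11. Opens down.
Focus is p units from the vertex along the axis: (h, k + p).

(0, -23)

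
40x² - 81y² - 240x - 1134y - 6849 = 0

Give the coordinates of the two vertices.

(-6, -7) and (12, -7)

Rearranging, 40(x² - 6x) -81(y² + 14y) = 6849.
40(x - 3)² -81(y + 7)² = 6849 + 360 - 3969 = 3240
Divide through by 3240 to get (x - 3)²/81 - (y + 7)²/40 = 1.
Hyperbola, center (3, -7), transverse axis horizontal; a² = 81, b² = 40.
a = 9. Vertices at (h ± a, k).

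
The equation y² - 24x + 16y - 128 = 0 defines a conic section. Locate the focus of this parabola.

Only y is squared. Complete the square in y: (y + 8)² = 24(x + 8).
Vertex (-8, -8); 4p = 24 so p = 6. Opens right.
Focus is p units from the vertex along the axis: (h + p, k).

(-2, -8)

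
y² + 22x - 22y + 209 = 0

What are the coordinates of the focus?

Only y is squared. Complete the square in y: (y - 11)² = -22(x + 4).
Vertex (-4, 11); 4p = -22 so p = -11/2. Opens left.
Focus is p units from the vertex along the axis: (h + p, k).

(-19/2, 11)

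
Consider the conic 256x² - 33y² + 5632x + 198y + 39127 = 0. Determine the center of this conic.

Collect terms: 256(x² + 22x) -33(y² - 6y) = -39127
Complete the square: 256(x + 11)² -33(y - 3)² = -39127 + 30976 - 297 = -8448
Divide by -8448: (y - 3)²/256 - (x + 11)²/33 = 1
Hyperbola with center (-11, 3).

(-11, 3)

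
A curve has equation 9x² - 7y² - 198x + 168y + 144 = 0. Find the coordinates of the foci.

(11, 8) and (11, 16)

Rearranging, 9(x² - 22x) -7(y² - 24y) = -144.
Complete the square in x and y: 9(x - 11)² -7(y - 12)² = -144 + 1089 - 1008 = -63
Divide by -63: (y - 12)²/9 - (x - 11)²/7 = 1
Hyperbola, center (11, 12), transverse axis vertical; a² = 9, b² = 7.
c² = a² + b² = 9 + 7 = 16, so c = 4.
Foci lie on the vertical axis through the center: (h, k ± c).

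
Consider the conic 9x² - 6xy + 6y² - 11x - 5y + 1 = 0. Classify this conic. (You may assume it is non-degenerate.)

ellipse

A = 9, B = -6, C = 6.
Discriminant B² − 4AC = (-6)² − 4·9·6 = -180.
B² − 4AC < 0 ⇒ ellipse.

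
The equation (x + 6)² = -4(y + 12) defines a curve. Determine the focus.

(-6, -13)

Vertex (-6, -12); 4p = -4 so p = -1. Opens down.
Focus is p units from the vertex along the axis: (h, k + p).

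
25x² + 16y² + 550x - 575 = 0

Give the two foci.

(-11, -9) and (-11, 9)

Group the x- and y-terms: 25(x² + 22x) + 16y² = 575
Completing the square gives 25(x + 11)² + 16y² = 575 + 3025 + 0 = 3600.
Divide by 3600: (x + 11)²/144 + y²/225 = 1
Ellipse, center (-11, 0), major axis vertical; a² = 225, b² = 144.
c² = a² - b² = 225 - 144 = 81, so c = 9.
Foci lie on the vertical axis through the center: (h, k ± c).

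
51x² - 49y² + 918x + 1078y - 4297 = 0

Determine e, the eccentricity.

e = 10/7

Rearranging, 51(x² + 18x) -49(y² - 22y) = 4297.
Complete the square in x and y: 51(x + 9)² -49(y - 11)² = 4297 + 4131 - 5929 = 2499
Dividing both sides by 2499: (x + 9)²/49 - (y - 11)²/51 = 1
Hyperbola, center (-9, 11), transverse axis horizontal; a² = 49, b² = 51.
c² = a² + b² = 100, so c = 10.
e = c/a = 10/7.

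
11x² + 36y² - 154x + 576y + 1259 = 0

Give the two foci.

(-3, -8) and (17, -8)

Collect terms: 11(x² - 14x) + 36(y² + 16y) = -1259
Completing the square gives 11(x - 7)² + 36(y + 8)² = -1259 + 539 + 2304 = 1584.
Divide through by 1584 to get (x - 7)²/144 + (y + 8)²/44 = 1.
Ellipse, center (7, -8), major axis horizontal; a² = 144, b² = 44.
c² = a² - b² = 144 - 44 = 100, so c = 10.
Foci lie on the horizontal axis through the center: (h ± c, k).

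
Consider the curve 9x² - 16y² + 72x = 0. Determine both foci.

Collect terms: 9(x² + 8x) -16y² = 0
9(x + 4)² -16y² = 0 + 144 + 0 = 144
Dividing both sides by 144: (x + 4)²/16 - y²/9 = 1
Hyperbola, center (-4, 0), transverse axis horizontal; a² = 16, b² = 9.
c² = a² + b² = 16 + 9 = 25, so c = 5.
Foci lie on the horizontal axis through the center: (h ± c, k).

(-9, 0) and (1, 0)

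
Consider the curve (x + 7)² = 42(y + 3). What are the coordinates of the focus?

(-7, 15/2)

Vertex (-7, -3); 4p = 42 so p = 21/2. Opens up.
Focus is p units from the vertex along the axis: (h, k + p).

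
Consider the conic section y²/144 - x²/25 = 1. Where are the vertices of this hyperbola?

Center (0, 0). The positive term is the y-term, so the transverse axis is vertical; a² = 144, b² = 25.
a = 12. Vertices at (h, k ± a).

(0, -12) and (0, 12)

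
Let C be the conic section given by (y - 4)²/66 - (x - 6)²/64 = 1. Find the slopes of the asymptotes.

√66/8 and -√66/8

Center (6, 4). The positive term is the y-term, so the transverse axis is vertical; a² = 66, b² = 64.
For a vertical hyperbola the asymptotes have slope ±a/b.
Here that is ±√66/8.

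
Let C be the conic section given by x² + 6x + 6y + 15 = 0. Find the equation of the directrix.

Only x is squared. Complete the square in x: (x + 3)² = -6(y + 1).
Vertex (-3, -1); 4p = -6 so p = -3/2. Opens down.
Directrix is the horizontal line y = k − p = -1 − (-3/2) = 1/2.

y = 1/2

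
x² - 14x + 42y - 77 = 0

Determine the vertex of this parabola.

(7, 3)

Only x is squared. Complete the square in x: (x - 7)² = -42(y - 3).
Vertex (7, 3); 4p = -42 so p = -21/2. Opens down.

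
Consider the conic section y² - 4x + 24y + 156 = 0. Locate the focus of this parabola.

Only y is squared. Complete the square in y: (y + 12)² = 4(x - 3).
Vertex (3, -12); 4p = 4 so p = 1. Opens right.
Focus is p units from the vertex along the axis: (h + p, k).

(4, -12)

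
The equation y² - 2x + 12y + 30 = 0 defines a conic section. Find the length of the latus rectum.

Only y is squared. Complete the square in y: (y + 6)² = 2(x + 3).
Vertex (-3, -6); 4p = 2 so p = 1/2. Opens right.
Latus rectum length = |4p| = 2.

2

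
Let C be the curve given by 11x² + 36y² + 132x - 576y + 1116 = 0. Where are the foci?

Group the x- and y-terms: 11(x² + 12x) + 36(y² - 16y) = -1116
11(x + 6)² + 36(y - 8)² = -1116 + 396 + 2304 = 1584
Dividing both sides by 1584: (x + 6)²/144 + (y - 8)²/44 = 1
Ellipse, center (-6, 8), major axis horizontal; a² = 144, b² = 44.
c² = a² - b² = 144 - 44 = 100, so c = 10.
Foci lie on the horizontal axis through the center: (h ± c, k).

(-16, 8) and (4, 8)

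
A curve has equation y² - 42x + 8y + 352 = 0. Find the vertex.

(8, -4)

Only y is squared. Complete the square in y: (y + 4)² = 42(x - 8).
Vertex (8, -4); 4p = 42 so p = 21/2. Opens right.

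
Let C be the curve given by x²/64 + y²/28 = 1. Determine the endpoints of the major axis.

(-8, 0) and (8, 0)

Center (0, 0). The larger denominator 64 sits under the x-term, so the major axis is horizontal; a² = 64, b² = 28.
a = 8. Vertices at (h ± a, k).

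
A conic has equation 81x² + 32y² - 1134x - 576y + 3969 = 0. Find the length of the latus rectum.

64/9

81(x² - 14x) + 32(y² - 18y) = -3969
Complete the square in x and y: 81(x - 7)² + 32(y - 9)² = -3969 + 3969 + 2592 = 2592
Dividing both sides by 2592: (x - 7)²/32 + (y - 9)²/81 = 1
Ellipse, center (7, 9), major axis vertical; a² = 81, b² = 32.
Latus rectum length = 2b²/a = 2·32/9 = 64/9.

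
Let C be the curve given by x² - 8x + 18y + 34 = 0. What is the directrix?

y = 7/2

Only x is squared. Complete the square in x: (x - 4)² = -18(y + 1).
Vertex (4, -1); 4p = -18 so p = -9/2. Opens down.
Directrix is the horizontal line y = k − p = -1 − (-9/2) = 7/2.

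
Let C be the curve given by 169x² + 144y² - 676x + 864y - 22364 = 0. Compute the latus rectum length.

Group the x- and y-terms: 169(x² - 4x) + 144(y² + 6y) = 22364
Complete the square: 169(x - 2)² + 144(y + 3)² = 22364 + 676 + 1296 = 24336
Dividing both sides by 24336: (x - 2)²/144 + (y + 3)²/169 = 1
Ellipse, center (2, -3), major axis vertical; a² = 169, b² = 144.
Latus rectum length = 2b²/a = 2·144/13 = 288/13.

288/13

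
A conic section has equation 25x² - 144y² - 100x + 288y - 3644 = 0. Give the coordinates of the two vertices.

Group the x- and y-terms: 25(x² - 4x) -144(y² - 2y) = 3644
Complete the square: 25(x - 2)² -144(y - 1)² = 3644 + 100 - 144 = 3600
Divide by 3600: (x - 2)²/144 - (y - 1)²/25 = 1
Hyperbola, center (2, 1), transverse axis horizontal; a² = 144, b² = 25.
a = 12. Vertices at (h ± a, k).

(-10, 1) and (14, 1)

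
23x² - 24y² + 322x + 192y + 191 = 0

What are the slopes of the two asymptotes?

23(x² + 14x) -24(y² - 8y) = -191
Complete the square in x and y: 23(x + 7)² -24(y - 4)² = -191 + 1127 - 384 = 552
Dividing both sides by 552: (x + 7)²/24 - (y - 4)²/23 = 1
Hyperbola, center (-7, 4), transverse axis horizontal; a² = 24, b² = 23.
For a horizontal hyperbola the asymptotes have slope ±b/a.
Here that is ±√23/2√6 = ±√138/12.

√138/12 and -√138/12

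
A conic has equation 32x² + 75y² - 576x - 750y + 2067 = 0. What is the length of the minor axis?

Group the x- and y-terms: 32(x² - 18x) + 75(y² - 10y) = -2067
Complete the square: 32(x - 9)² + 75(y - 5)² = -2067 + 2592 + 1875 = 2400
Divide through by 2400 to get (x - 9)²/75 + (y - 5)²/32 = 1.
Ellipse, center (9, 5), major axis horizontal; a² = 75, b² = 32.
b² = 32 so b = 4√2; the minor axis has length 2b = 8√2.

8√2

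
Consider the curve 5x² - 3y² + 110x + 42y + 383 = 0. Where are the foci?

5(x² + 22x) -3(y² - 14y) = -383
Complete the square: 5(x + 11)² -3(y - 7)² = -383 + 605 - 147 = 75
Dividing both sides by 75: (x + 11)²/15 - (y - 7)²/25 = 1
Hyperbola, center (-11, 7), transverse axis horizontal; a² = 15, b² = 25.
c² = a² + b² = 15 + 25 = 40, so c = 2√10.
Foci lie on the horizontal axis through the center: (h ± c, k).

(-11 - 2√10, 7) and (-11 + 2√10, 7)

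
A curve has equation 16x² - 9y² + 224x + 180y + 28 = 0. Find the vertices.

(-7, 6) and (-7, 14)

Rearranging, 16(x² + 14x) -9(y² - 20y) = -28.
Complete the square: 16(x + 7)² -9(y - 10)² = -28 + 784 - 900 = -144
Divide by -144: (y - 10)²/16 - (x + 7)²/9 = 1
Hyperbola, center (-7, 10), transverse axis vertical; a² = 16, b² = 9.
a = 4. Vertices at (h, k ± a).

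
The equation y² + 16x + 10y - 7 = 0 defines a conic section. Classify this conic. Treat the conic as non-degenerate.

No xy term. Coefficients of x² and y² are A = 0, C = 1.
Exactly one squared variable ⇒ parabola.

parabola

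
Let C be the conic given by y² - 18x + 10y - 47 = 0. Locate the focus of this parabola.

(1/2, -5)

Only y is squared. Complete the square in y: (y + 5)² = 18(x + 4).
Vertex (-4, -5); 4p = 18 so p = 9/2. Opens right.
Focus is p units from the vertex along the axis: (h + p, k).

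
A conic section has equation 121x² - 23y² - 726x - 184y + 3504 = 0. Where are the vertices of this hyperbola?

(3, -15) and (3, 7)

Rearranging, 121(x² - 6x) -23(y² + 8y) = -3504.
Complete the square: 121(x - 3)² -23(y + 4)² = -3504 + 1089 - 368 = -2783
Divide by -2783: (y + 4)²/121 - (x - 3)²/23 = 1
Hyperbola, center (3, -4), transverse axis vertical; a² = 121, b² = 23.
a = 11. Vertices at (h, k ± a).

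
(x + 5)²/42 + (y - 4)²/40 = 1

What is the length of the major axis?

Center (-5, 4). The larger denominator 42 sits under the x-term, so the major axis is horizontal; a² = 42, b² = 40.
a² = 42 so a = √42; the major axis has length 2a = 2√42.

2√42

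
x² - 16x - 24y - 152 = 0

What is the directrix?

Only x is squared. Complete the square in x: (x - 8)² = 24(y + 9).
Vertex (8, -9); 4p = 24 so p = 6. Opens up.
Directrix is the horizontal line y = k − p = -9 − (6) = -15.

y = -15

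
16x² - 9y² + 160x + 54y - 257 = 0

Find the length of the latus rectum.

64/3

Rearranging, 16(x² + 10x) -9(y² - 6y) = 257.
16(x + 5)² -9(y - 3)² = 257 + 400 - 81 = 576
Dividing both sides by 576: (x + 5)²/36 - (y - 3)²/64 = 1
Hyperbola, center (-5, 3), transverse axis horizontal; a² = 36, b² = 64.
Latus rectum length = 2b²/a = 2·64/6 = 64/3.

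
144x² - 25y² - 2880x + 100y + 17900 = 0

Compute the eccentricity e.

144(x² - 20x) -25(y² - 4y) = -17900
Completing the square gives 144(x - 10)² -25(y - 2)² = -17900 + 14400 - 100 = -3600.
Dividing both sides by -3600: (y - 2)²/144 - (x - 10)²/25 = 1
Hyperbola, center (10, 2), transverse axis vertical; a² = 144, b² = 25.
c² = a² + b² = 169, so c = 13.
e = c/a = 13/12.

e = 13/12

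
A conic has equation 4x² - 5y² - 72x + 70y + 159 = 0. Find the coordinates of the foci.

Collect terms: 4(x² - 18x) -5(y² - 14y) = -159
Complete the square in x and y: 4(x - 9)² -5(y - 7)² = -159 + 324 - 245 = -80
Divide by -80: (y - 7)²/16 - (x - 9)²/20 = 1
Hyperbola, center (9, 7), transverse axis vertical; a² = 16, b² = 20.
c² = a² + b² = 16 + 20 = 36, so c = 6.
Foci lie on the vertical axis through the center: (h, k ± c).

(9, 1) and (9, 13)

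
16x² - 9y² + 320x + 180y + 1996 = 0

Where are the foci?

(-10, -5) and (-10, 25)

Rearranging, 16(x² + 20x) -9(y² - 20y) = -1996.
Completing the square gives 16(x + 10)² -9(y - 10)² = -1996 + 1600 - 900 = -1296.
Divide through by -1296 to get (y - 10)²/144 - (x + 10)²/81 = 1.
Hyperbola, center (-10, 10), transverse axis vertical; a² = 144, b² = 81.
c² = a² + b² = 144 + 81 = 225, so c = 15.
Foci lie on the vertical axis through the center: (h, k ± c).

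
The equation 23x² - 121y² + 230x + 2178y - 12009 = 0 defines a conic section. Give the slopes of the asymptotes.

23(x² + 10x) -121(y² - 18y) = 12009
23(x + 5)² -121(y - 9)² = 12009 + 575 - 9801 = 2783
Divide by 2783: (x + 5)²/121 - (y - 9)²/23 = 1
Hyperbola, center (-5, 9), transverse axis horizontal; a² = 121, b² = 23.
For a horizontal hyperbola the asymptotes have slope ±b/a.
Here that is ±√23/11.

√23/11 and -√23/11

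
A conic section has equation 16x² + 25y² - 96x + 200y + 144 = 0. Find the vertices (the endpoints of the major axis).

(-2, -4) and (8, -4)

Rearranging, 16(x² - 6x) + 25(y² + 8y) = -144.
16(x - 3)² + 25(y + 4)² = -144 + 144 + 400 = 400
Divide through by 400 to get (x - 3)²/25 + (y + 4)²/16 = 1.
Ellipse, center (3, -4), major axis horizontal; a² = 25, b² = 16.
a = 5. Vertices at (h ± a, k).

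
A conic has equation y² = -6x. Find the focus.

Vertex (0, 0); 4p = -6 so p = -3/2. Opens left.
Focus is p units from the vertex along the axis: (h + p, k).

(-3/2, 0)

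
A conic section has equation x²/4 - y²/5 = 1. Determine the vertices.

(-2, 0) and (2, 0)

Center (0, 0). The positive term is the x-term, so the transverse axis is horizontal; a² = 4, b² = 5.
a = 2. Vertices at (h ± a, k).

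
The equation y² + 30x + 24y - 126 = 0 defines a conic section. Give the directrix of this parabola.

x = 33/2

Only y is squared. Complete the square in y: (y + 12)² = -30(x - 9).
Vertex (9, -12); 4p = -30 so p = -15/2. Opens left.
Directrix is the vertical line x = h − p = 9 − (-15/2) = 33/2.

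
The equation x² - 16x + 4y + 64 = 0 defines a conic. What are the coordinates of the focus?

(8, -1)

Only x is squared. Complete the square in x: (x - 8)² = -4y.
Vertex (8, 0); 4p = -4 so p = -1. Opens down.
Focus is p units from the vertex along the axis: (h, k + p).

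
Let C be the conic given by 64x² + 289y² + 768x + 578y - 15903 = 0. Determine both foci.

64(x² + 12x) + 289(y² + 2y) = 15903
Completing the square gives 64(x + 6)² + 289(y + 1)² = 15903 + 2304 + 289 = 18496.
Divide by 18496: (x + 6)²/289 + (y + 1)²/64 = 1
Ellipse, center (-6, -1), major axis horizontal; a² = 289, b² = 64.
c² = a² - b² = 289 - 64 = 225, so c = 15.
Foci lie on the horizontal axis through the center: (h ± c, k).

(-21, -1) and (9, -1)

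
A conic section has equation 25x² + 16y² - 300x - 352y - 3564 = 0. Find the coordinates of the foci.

Rearranging, 25(x² - 12x) + 16(y² - 22y) = 3564.
Completing the square gives 25(x - 6)² + 16(y - 11)² = 3564 + 900 + 1936 = 6400.
Divide by 6400: (x - 6)²/256 + (y - 11)²/400 = 1
Ellipse, center (6, 11), major axis vertical; a² = 400, b² = 256.
c² = a² - b² = 400 - 256 = 144, so c = 12.
Foci lie on the vertical axis through the center: (h, k ± c).

(6, -1) and (6, 23)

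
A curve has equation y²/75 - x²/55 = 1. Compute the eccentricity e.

e = √390/15

Center (0, 0). The positive term is the y-term, so the transverse axis is vertical; a² = 75, b² = 55.
c² = a² + b² = 130, so c = √130.
e = c/a = √130/5√3 = √390/15.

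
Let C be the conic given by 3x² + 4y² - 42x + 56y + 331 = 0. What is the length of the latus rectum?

3

Collect terms: 3(x² - 14x) + 4(y² + 14y) = -331
Completing the square gives 3(x - 7)² + 4(y + 7)² = -331 + 147 + 196 = 12.
Dividing both sides by 12: (x - 7)²/4 + (y + 7)²/3 = 1
Ellipse, center (7, -7), major axis horizontal; a² = 4, b² = 3.
Latus rectum length = 2b²/a = 2·3/2 = 3.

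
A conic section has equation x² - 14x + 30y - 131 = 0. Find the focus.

(7, -3/2)

Only x is squared. Complete the square in x: (x - 7)² = -30(y - 6).
Vertex (7, 6); 4p = -30 so p = -15/2. Opens down.
Focus is p units from the vertex along the axis: (h, k + p).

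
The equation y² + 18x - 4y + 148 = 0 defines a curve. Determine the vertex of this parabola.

Only y is squared. Complete the square in y: (y - 2)² = -18(x + 8).
Vertex (-8, 2); 4p = -18 so p = -9/2. Opens left.

(-8, 2)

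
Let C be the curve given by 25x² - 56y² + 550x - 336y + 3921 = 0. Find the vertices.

(-11, -8) and (-11, 2)

Rearranging, 25(x² + 22x) -56(y² + 6y) = -3921.
Completing the square gives 25(x + 11)² -56(y + 3)² = -3921 + 3025 - 504 = -1400.
Divide by -1400: (y + 3)²/25 - (x + 11)²/56 = 1
Hyperbola, center (-11, -3), transverse axis vertical; a² = 25, b² = 56.
a = 5. Vertices at (h, k ± a).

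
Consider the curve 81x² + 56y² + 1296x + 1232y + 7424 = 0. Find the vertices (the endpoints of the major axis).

Group: 81(x² + 16x) + 56(y² + 22y) = -7424
Completing the square gives 81(x + 8)² + 56(y + 11)² = -7424 + 5184 + 6776 = 4536.
Dividing both sides by 4536: (x + 8)²/56 + (y + 11)²/81 = 1
Ellipse, center (-8, -11), major axis vertical; a² = 81, b² = 56.
a = 9. Vertices at (h, k ± a).

(-8, -20) and (-8, -2)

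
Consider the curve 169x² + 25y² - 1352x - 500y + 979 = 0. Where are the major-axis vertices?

(4, -3) and (4, 23)

Collect terms: 169(x² - 8x) + 25(y² - 20y) = -979
Complete the square: 169(x - 4)² + 25(y - 10)² = -979 + 2704 + 2500 = 4225
Divide through by 4225 to get (x - 4)²/25 + (y - 10)²/169 = 1.
Ellipse, center (4, 10), major axis vertical; a² = 169, b² = 25.
a = 13. Vertices at (h, k ± a).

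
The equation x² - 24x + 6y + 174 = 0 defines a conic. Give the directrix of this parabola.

Only x is squared. Complete the square in x: (x - 12)² = -6(y + 5).
Vertex (12, -5); 4p = -6 so p = -3/2. Opens down.
Directrix is the horizontal line y = k − p = -5 − (-3/2) = -7/2.

y = -7/2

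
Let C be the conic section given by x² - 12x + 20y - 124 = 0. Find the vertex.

(6, 8)

Only x is squared. Complete the square in x: (x - 6)² = -20(y - 8).
Vertex (6, 8); 4p = -20 so p = -5. Opens down.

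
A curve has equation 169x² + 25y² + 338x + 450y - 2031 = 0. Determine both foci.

169(x² + 2x) + 25(y² + 18y) = 2031
Completing the square gives 169(x + 1)² + 25(y + 9)² = 2031 + 169 + 2025 = 4225.
Dividing both sides by 4225: (x + 1)²/25 + (y + 9)²/169 = 1
Ellipse, center (-1, -9), major axis vertical; a² = 169, b² = 25.
c² = a² - b² = 169 - 25 = 144, so c = 12.
Foci lie on the vertical axis through the center: (h, k ± c).

(-1, -21) and (-1, 3)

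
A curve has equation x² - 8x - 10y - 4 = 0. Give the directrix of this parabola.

y = -9/2

Only x is squared. Complete the square in x: (x - 4)² = 10(y + 2).
Vertex (4, -2); 4p = 10 so p = 5/2. Opens up.
Directrix is the horizontal line y = k − p = -2 − (5/2) = -9/2.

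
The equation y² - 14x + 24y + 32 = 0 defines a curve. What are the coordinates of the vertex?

(-8, -12)

Only y is squared. Complete the square in y: (y + 12)² = 14(x + 8).
Vertex (-8, -12); 4p = 14 so p = 7/2. Opens right.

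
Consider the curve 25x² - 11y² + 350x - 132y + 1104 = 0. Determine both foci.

Group: 25(x² + 14x) -11(y² + 12y) = -1104
25(x + 7)² -11(y + 6)² = -1104 + 1225 - 396 = -275
Divide through by -275 to get (y + 6)²/25 - (x + 7)²/11 = 1.
Hyperbola, center (-7, -6), transverse axis vertical; a² = 25, b² = 11.
c² = a² + b² = 25 + 11 = 36, so c = 6.
Foci lie on the vertical axis through the center: (h, k ± c).

(-7, -12) and (-7, 0)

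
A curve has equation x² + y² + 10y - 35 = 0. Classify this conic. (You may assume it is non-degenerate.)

No xy term. Coefficients of x² and y² are A = 1, C = 1.
A = C (same sign) ⇒ circle.

circle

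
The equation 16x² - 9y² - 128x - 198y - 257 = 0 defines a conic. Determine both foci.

(4, -21) and (4, -1)

16(x² - 8x) -9(y² + 22y) = 257
Completing the square gives 16(x - 4)² -9(y + 11)² = 257 + 256 - 1089 = -576.
Dividing both sides by -576: (y + 11)²/64 - (x - 4)²/36 = 1
Hyperbola, center (4, -11), transverse axis vertical; a² = 64, b² = 36.
c² = a² + b² = 64 + 36 = 100, so c = 10.
Foci lie on the vertical axis through the center: (h, k ± c).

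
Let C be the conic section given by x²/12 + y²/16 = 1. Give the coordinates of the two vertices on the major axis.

(0, -4) and (0, 4)

Center (0, 0). The larger denominator 16 sits under the y-term, so the major axis is vertical; a² = 16, b² = 12.
a = 4. Vertices at (h, k ± a).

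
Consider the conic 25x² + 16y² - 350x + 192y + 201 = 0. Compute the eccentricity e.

Group: 25(x² - 14x) + 16(y² + 12y) = -201
Completing the square gives 25(x - 7)² + 16(y + 6)² = -201 + 1225 + 576 = 1600.
Dividing both sides by 1600: (x - 7)²/64 + (y + 6)²/100 = 1
Ellipse, center (7, -6), major axis vertical; a² = 100, b² = 64.
c² = a² - b² = 36, so c = 6.
e = c/a = 6/10 = 3/5.

e = 3/5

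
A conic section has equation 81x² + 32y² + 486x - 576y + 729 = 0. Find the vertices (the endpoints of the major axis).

Collect terms: 81(x² + 6x) + 32(y² - 18y) = -729
Completing the square gives 81(x + 3)² + 32(y - 9)² = -729 + 729 + 2592 = 2592.
Dividing both sides by 2592: (x + 3)²/32 + (y - 9)²/81 = 1
Ellipse, center (-3, 9), major axis vertical; a² = 81, b² = 32.
a = 9. Vertices at (h, k ± a).

(-3, 0) and (-3, 18)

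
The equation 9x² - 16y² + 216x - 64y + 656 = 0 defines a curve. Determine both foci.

Rearranging, 9(x² + 24x) -16(y² + 4y) = -656.
Completing the square gives 9(x + 12)² -16(y + 2)² = -656 + 1296 - 64 = 576.
Divide by 576: (x + 12)²/64 - (y + 2)²/36 = 1
Hyperbola, center (-12, -2), transverse axis horizontal; a² = 64, b² = 36.
c² = a² + b² = 64 + 36 = 100, so c = 10.
Foci lie on the horizontal axis through the center: (h ± c, k).

(-22, -2) and (-2, -2)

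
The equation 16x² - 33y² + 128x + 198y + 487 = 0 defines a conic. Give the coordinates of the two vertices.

Collect terms: 16(x² + 8x) -33(y² - 6y) = -487
16(x + 4)² -33(y - 3)² = -487 + 256 - 297 = -528
Divide through by -528 to get (y - 3)²/16 - (x + 4)²/33 = 1.
Hyperbola, center (-4, 3), transverse axis vertical; a² = 16, b² = 33.
a = 4. Vertices at (h, k ± a).

(-4, -1) and (-4, 7)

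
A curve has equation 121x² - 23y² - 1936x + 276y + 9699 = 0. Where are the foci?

Group the x- and y-terms: 121(x² - 16x) -23(y² - 12y) = -9699
Complete the square in x and y: 121(x - 8)² -23(y - 6)² = -9699 + 7744 - 828 = -2783
Divide through by -2783 to get (y - 6)²/121 - (x - 8)²/23 = 1.
Hyperbola, center (8, 6), transverse axis vertical; a² = 121, b² = 23.
c² = a² + b² = 121 + 23 = 144, so c = 12.
Foci lie on the vertical axis through the center: (h, k ± c).

(8, -6) and (8, 18)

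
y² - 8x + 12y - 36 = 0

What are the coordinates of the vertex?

(-9, -6)

Only y is squared. Complete the square in y: (y + 6)² = 8(x + 9).
Vertex (-9, -6); 4p = 8 so p = 2. Opens right.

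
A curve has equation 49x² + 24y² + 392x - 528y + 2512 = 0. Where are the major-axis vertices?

(-4, 4) and (-4, 18)

Group the x- and y-terms: 49(x² + 8x) + 24(y² - 22y) = -2512
49(x + 4)² + 24(y - 11)² = -2512 + 784 + 2904 = 1176
Divide through by 1176 to get (x + 4)²/24 + (y - 11)²/49 = 1.
Ellipse, center (-4, 11), major axis vertical; a² = 49, b² = 24.
a = 7. Vertices at (h, k ± a).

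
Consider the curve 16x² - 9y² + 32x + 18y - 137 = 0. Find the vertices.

(-4, 1) and (2, 1)

16(x² + 2x) -9(y² - 2y) = 137
16(x + 1)² -9(y - 1)² = 137 + 16 - 9 = 144
Divide by 144: (x + 1)²/9 - (y - 1)²/16 = 1
Hyperbola, center (-1, 1), transverse axis horizontal; a² = 9, b² = 16.
a = 3. Vertices at (h ± a, k).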